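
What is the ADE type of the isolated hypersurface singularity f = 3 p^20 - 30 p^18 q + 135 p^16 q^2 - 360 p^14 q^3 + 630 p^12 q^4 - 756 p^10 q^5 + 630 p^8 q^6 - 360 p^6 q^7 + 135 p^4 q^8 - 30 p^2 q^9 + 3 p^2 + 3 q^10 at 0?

A9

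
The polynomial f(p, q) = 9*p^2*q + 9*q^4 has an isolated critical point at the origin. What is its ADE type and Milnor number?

Type D_{5}, Milnor number mu = 5.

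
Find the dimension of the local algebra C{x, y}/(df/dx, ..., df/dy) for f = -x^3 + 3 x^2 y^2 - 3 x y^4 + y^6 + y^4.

6

The Hessian of f at 0 is [[0, 0], [0, 0]] with rank 0, so corank 2. A Groebner basis of the Jacobian ideal J(f) in C{x,y} is {x^3, x^2*y, -x^2/2 + x*y^2, y^3}; counting standard monomials gives mu = 6. Corank 2; j^3 = -x^3 is a perfect cube, so E-series; the 4-jet and mu = 6 give E_6.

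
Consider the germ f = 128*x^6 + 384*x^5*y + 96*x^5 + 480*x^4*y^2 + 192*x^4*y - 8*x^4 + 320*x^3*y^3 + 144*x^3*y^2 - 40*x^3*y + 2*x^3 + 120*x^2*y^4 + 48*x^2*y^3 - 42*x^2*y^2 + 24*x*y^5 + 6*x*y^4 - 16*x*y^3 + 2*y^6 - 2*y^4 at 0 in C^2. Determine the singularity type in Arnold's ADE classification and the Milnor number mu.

The Hessian of f at 0 has rank 0. Corank 2; j^3 = 2*x^3 is a perfect cube, so E-series; the 4-jet and mu = 6 give E_6.

Type E_{6}, Milnor number mu = 6.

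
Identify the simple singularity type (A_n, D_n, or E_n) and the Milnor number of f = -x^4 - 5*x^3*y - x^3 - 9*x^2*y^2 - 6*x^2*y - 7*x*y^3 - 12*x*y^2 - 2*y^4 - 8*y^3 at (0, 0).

Type E_7, Milnor number mu = 7.

The Hessian of f at 0 is [[0, 0], [0, 0]] with rank 0, so corank 2. A Groebner basis of the Jacobian ideal J(f) in C{x,y} is {3*x^2 + 12*x*y + y^4 - y^3 + 12*y^2, x^3 + 18*x^2 + 72*x*y + 2*y^3 + 72*y^2, x^2*y - 7*x^2 - 28*x*y - 5*y^3/3 - 28*y^2, 2*x^2 + x*y^2 + 8*x*y + 4*y^3/3 + 8*y^2}; counting standard monomials gives mu = 7. Corank 2; j^3 = -(x + 2*y)^3 is a perfect cube, so E-series; the 4-jet and mu = 7 give E_7.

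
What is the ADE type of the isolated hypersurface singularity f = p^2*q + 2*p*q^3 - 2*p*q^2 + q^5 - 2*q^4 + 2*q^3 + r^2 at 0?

D4

The Hessian of f at 0 is [[0, 0, 0], [0, 0, 0], [0, 0, 2]] with rank 1, so corank 2. A Groebner basis of the Jacobian ideal J(f) in C{p,q,r} is {q^3, p^2 + 2*q^2, p*q - q^2, r}; counting standard monomials gives mu = 4. Corank 2; j^3 = q*(p^2 - 2*p*q + 2*q^2) splits into three distinct lines over C (the quadratic factor has nonzero discriminant), so D_4.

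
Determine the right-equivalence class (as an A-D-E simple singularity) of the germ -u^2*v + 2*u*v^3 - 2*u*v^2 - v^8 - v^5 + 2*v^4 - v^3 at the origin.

D9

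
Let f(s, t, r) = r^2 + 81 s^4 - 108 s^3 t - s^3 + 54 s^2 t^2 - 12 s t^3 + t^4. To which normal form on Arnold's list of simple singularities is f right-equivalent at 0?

The Hessian of f at 0 has rank 1. Corank 2; j^3 = -s^3 is a perfect cube, so E-series; the 4-jet and mu = 6 give E_6.

E_6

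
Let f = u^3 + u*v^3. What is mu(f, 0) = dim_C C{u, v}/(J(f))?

7

The Hessian of f at 0 has rank 0. Corank 2; j^3 = u^3 is a perfect cube, so E-series; the 4-jet and mu = 7 give E_7.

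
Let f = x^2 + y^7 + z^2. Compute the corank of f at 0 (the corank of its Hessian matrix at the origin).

1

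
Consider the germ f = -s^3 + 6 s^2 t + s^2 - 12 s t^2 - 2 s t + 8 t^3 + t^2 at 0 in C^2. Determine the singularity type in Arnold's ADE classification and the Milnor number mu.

Type A2, Milnor number mu = 2.

The Hessian of f at 0 is [[2, -2], [-2, 2]] with rank 1, so corank 1. A Groebner basis of the Jacobian ideal J(f) in C{s,t} is {t^2, s - t}; counting standard monomials gives mu = 2. Corank 1: A-series; mu = 2 gives A_2.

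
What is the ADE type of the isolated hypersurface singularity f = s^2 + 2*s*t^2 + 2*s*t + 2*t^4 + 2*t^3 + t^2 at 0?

A3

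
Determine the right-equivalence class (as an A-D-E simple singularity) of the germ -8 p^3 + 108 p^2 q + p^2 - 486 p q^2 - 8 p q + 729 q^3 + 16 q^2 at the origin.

A2

The Hessian of f at 0 has rank 1. Corank 1: A-series; mu = 2 gives A_2.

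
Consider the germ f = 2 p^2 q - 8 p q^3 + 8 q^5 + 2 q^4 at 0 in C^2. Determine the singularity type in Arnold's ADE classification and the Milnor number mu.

Type D5, Milnor number mu = 5.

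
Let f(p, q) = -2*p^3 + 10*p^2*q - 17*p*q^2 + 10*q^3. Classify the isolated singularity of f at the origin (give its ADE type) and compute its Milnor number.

Type D_{4}, Milnor number mu = 4.

The Hessian of f at 0 has rank 0. Corank 2; j^3 = -(p - 2*q)*(2*p^2 - 6*p*q + 5*q^2) splits into three distinct lines over C (the quadratic factor has nonzero discriminant), so D_4.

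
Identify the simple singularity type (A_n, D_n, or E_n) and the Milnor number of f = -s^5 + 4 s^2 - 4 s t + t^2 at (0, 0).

Type A4, Milnor number mu = 4.

The Hessian of f at 0 is [[8, -4], [-4, 2]] with rank 1, so corank 1. A Groebner basis of the Jacobian ideal J(f) in C{s,t} is {t^4, s - t/2}; counting standard monomials gives mu = 4. Corank 1: A-series; mu = 4 gives A_4.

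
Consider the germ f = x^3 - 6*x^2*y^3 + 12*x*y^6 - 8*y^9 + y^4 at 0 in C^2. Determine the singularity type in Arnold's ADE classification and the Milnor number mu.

The Hessian of f at 0 has rank 0. Corank 2; j^3 = x^3 is a perfect cube, so E-series; the 4-jet and mu = 6 give E_6.

Type E6, Milnor number mu = 6.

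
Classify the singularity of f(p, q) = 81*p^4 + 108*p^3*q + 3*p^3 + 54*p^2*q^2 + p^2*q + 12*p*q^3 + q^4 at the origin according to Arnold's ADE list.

D5

The Hessian of f at 0 is [[0, 0], [0, 0]] with rank 0, so corank 2. A Groebner basis of the Jacobian ideal J(f) in C{p,q} is {p*q^2, -p*q/12 + q^3, p^2 + p*q/3}; counting standard monomials gives mu = 5. Corank 2; j^3 = p^2*(3*p + q) has shape L^2 M (L != M), so D-series; mu = 5 gives D_5.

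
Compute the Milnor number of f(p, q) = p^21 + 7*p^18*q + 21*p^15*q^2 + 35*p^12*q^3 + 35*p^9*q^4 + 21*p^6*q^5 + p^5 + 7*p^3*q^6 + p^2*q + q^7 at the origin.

8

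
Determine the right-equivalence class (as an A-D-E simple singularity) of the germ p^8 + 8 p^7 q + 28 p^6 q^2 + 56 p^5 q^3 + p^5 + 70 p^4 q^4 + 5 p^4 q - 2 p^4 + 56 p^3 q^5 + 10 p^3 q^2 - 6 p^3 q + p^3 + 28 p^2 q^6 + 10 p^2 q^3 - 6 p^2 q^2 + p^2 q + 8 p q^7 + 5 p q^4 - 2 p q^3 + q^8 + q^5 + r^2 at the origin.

The Hessian of f at 0 has rank 1. Corank 2; j^3 = p^2*(p + q) has shape L^2 M (L != M), so D-series; mu = 9 gives D_9.

D9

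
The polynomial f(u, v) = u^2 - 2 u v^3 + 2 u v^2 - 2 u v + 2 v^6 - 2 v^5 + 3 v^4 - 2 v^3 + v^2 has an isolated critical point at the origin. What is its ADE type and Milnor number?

Type A_{5}, Milnor number mu = 5.

The Hessian of f at 0 has rank 1. Corank 1: A-series; mu = 5 gives A_5.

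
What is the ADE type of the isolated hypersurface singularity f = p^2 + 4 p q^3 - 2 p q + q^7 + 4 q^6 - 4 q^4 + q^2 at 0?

A_{6}

The Hessian of f at 0 has rank 1. Corank 1: A-series; mu = 6 gives A_6.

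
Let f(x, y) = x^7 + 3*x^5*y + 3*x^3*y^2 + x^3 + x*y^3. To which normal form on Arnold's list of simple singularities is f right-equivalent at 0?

E_{7}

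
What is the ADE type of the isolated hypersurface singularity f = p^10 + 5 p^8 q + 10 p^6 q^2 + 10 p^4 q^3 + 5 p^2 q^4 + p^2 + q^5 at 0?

A_4

The Hessian of f at 0 has rank 1. Corank 1: A-series; mu = 4 gives A_4.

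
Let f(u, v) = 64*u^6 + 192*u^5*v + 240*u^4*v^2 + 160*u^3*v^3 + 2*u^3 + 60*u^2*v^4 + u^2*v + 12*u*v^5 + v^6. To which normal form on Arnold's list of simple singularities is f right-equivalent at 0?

D7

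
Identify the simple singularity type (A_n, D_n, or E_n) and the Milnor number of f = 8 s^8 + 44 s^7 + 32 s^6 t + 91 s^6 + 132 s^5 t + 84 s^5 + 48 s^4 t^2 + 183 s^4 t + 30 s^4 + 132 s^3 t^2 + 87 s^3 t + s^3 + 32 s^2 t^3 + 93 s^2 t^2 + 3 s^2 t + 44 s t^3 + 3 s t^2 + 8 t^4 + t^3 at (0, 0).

Type E_7, Milnor number mu = 7.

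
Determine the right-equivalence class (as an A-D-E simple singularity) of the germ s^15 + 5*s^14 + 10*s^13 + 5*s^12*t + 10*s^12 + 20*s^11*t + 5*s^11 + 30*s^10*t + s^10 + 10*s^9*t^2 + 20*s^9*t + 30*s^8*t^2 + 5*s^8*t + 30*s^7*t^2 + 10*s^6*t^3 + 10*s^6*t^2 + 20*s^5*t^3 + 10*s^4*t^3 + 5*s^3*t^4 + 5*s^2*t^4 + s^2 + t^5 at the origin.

A_4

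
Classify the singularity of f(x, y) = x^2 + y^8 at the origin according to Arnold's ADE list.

A_{7}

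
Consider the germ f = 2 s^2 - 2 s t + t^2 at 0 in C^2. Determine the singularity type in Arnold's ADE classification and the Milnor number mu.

The Hessian of f at 0 is [[4, -2], [-2, 2]] with rank 2, so corank 0. A Groebner basis of the Jacobian ideal J(f) in C{s,t} is {s, t}; counting standard monomials gives mu = 1. Corank 0: nondegenerate Morse point, so A_1.

Type A_{1}, Milnor number mu = 1.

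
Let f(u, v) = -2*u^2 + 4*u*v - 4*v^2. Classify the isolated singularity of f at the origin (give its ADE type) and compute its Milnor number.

Type A_{1}, Milnor number mu = 1.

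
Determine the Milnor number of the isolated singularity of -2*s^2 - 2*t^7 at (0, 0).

6

The Hessian of f at 0 has rank 1. Corank 1: A-series; mu = 6 gives A_6.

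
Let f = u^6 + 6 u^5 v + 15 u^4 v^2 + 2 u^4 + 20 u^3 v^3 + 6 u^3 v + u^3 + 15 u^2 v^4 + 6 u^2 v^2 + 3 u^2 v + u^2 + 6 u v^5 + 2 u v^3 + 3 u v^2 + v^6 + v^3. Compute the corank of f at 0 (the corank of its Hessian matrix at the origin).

Hessian at 0 has rank 1.

1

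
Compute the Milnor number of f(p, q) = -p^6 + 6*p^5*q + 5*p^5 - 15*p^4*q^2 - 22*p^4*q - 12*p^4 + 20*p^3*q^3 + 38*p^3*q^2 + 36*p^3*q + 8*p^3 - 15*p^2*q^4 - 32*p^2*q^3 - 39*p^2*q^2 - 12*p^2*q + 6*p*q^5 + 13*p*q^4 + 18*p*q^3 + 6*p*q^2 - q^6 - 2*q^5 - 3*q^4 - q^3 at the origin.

The Hessian of f at 0 is [[0, 0], [0, 0]] with rank 0, so corank 2. A Groebner basis of the Jacobian ideal J(f) in C{p,q} is {20*p^2 + p*q^3 - 5*p*q^2 - 20*p*q + 5*q^3/2 + 5*q^2, 32*p^2 - 8*p*q^2 - 32*p*q + q^4 + 4*q^3 + 8*q^2, p^3 + 3*p^2/2 - 9*p*q^2/8 - 3*p*q/2 + 7*q^3/16 + 3*q^2/8, p^2*q + p^2 - 5*p*q^2/4 - p*q + 3*q^3/8 + q^2/4}; counting standard monomials gives mu = 8. Corank 2; j^3 = (2*p - q)^3 is a perfect cube, so E-series; the 5-jet and mu = 8 give E_8.

8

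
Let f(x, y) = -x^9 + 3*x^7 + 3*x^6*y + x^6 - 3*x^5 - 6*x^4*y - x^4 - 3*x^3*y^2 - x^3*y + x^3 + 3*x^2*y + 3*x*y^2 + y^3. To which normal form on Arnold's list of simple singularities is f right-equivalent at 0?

The Hessian of f at 0 has rank 0. Corank 2; j^3 = (x + y)^3 is a perfect cube, so E-series; the 4-jet and mu = 7 give E_7.

E7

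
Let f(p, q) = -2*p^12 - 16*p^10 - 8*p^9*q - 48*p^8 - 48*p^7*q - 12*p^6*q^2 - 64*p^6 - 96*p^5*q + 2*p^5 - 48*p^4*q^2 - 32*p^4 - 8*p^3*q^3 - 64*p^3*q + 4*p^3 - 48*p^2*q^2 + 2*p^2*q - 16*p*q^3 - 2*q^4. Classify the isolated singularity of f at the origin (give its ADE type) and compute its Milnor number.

Type D5, Milnor number mu = 5.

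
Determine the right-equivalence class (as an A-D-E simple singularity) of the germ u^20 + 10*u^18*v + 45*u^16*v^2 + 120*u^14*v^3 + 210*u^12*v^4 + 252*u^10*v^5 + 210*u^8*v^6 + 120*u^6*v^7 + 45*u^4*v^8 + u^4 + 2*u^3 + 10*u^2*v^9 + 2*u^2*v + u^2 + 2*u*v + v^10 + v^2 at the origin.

A_{9}

The Hessian of f at 0 has rank 1. Corank 1: A-series; mu = 9 gives A_9.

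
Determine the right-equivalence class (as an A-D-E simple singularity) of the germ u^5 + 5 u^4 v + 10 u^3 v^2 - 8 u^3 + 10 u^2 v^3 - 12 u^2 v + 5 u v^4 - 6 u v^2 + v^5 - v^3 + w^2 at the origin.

E_8

The Hessian of f at 0 is [[0, 0, 0], [0, 0, 0], [0, 0, 2]] with rank 1, so corank 2. A Groebner basis of the Jacobian ideal J(f) in C{u,v,w} is {v^5, u*v^3 + 5*v^4/8, u^2 + u*v + v^2/4, w}; counting standard monomials gives mu = 8. Corank 2; j^3 = -(2*u + v)^3 is a perfect cube, so E-series; the 5-jet and mu = 8 give E_8.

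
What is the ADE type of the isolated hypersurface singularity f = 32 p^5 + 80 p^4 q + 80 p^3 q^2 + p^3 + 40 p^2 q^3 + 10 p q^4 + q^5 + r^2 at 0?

The Hessian of f at 0 has rank 1. Corank 2; j^3 = p^3 is a perfect cube, so E-series; the 5-jet and mu = 8 give E_8.

E_8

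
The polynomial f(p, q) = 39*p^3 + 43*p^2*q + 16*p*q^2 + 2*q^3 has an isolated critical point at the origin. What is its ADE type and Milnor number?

Type D_{4}, Milnor number mu = 4.

The Hessian of f at 0 is [[0, 0], [0, 0]] with rank 0, so corank 2. A Groebner basis of the Jacobian ideal J(f) in C{p,q} is {q^3, p^2 - 2*q^2/23, p*q + 7*q^2/23}; counting standard monomials gives mu = 4. Corank 2; j^3 = (3*p + q)*(13*p^2 + 10*p*q + 2*q^2) splits into three distinct lines over C (the quadratic factor has nonzero discriminant), so D_4.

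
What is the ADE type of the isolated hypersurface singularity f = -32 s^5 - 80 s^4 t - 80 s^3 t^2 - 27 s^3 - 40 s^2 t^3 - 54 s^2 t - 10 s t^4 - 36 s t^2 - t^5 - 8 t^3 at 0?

The Hessian of f at 0 has rank 0. Corank 2; j^3 = -(3*s + 2*t)^3 is a perfect cube, so E-series; the 5-jet and mu = 8 give E_8.

E_{8}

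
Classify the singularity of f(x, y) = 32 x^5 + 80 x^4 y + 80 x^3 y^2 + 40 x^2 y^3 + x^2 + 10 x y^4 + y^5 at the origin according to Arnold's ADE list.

A_{4}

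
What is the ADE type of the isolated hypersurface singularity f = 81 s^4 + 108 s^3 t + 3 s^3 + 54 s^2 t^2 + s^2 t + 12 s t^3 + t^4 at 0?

D_5

The Hessian of f at 0 has rank 0. Corank 2; j^3 = s^2*(3*s + t) has shape L^2 M (L != M), so D-series; mu = 5 gives D_5.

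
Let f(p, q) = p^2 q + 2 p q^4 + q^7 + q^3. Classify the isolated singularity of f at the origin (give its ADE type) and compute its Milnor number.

The Hessian of f at 0 has rank 0. Corank 2; j^3 = q*(p^2 + q^2) splits into three distinct lines over C (the quadratic factor has nonzero discriminant), so D_4.

Type D_4, Milnor number mu = 4.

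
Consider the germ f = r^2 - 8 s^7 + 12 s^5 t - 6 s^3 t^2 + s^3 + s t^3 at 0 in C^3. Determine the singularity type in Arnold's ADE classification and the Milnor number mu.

Type E7, Milnor number mu = 7.

The Hessian of f at 0 is [[0, 0, 0], [0, 0, 0], [0, 0, 2]] with rank 1, so corank 2. A Groebner basis of the Jacobian ideal J(f) in C{s,t,r} is {s^3, s*t^2, 3*s^2 + t^3, r}; counting standard monomials gives mu = 7. Corank 2; j^3 = s^3 is a perfect cube, so E-series; the 4-jet and mu = 7 give E_7.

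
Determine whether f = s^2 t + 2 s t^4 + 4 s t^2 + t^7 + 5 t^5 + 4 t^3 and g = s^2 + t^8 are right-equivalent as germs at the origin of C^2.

The Hessian of f at 0 is [[0, 0], [0, 0]] with rank 0, so corank 2. A Groebner basis of the Jacobian ideal J(f) in C{s,t} is {s*t + t^4 + 2*t^2, s*t^2 + 2*t^3, s^2 - s*t - 6*t^2}; counting standard monomials gives mu = 6. Corank 2; j^3 = t*(s + 2*t)^2 has shape L^2 M (L != M), so D-series; mu = 6 gives D_6. The Hessian of g at 0 is [[2, 0], [0, 0]] with rank 1, so corank 1. A Groebner basis of the Jacobian ideal J(g) in C{s,t} is {t^7, s}; counting standard monomials gives mu = 7. Corank 1: A-series; mu = 7 gives A_7. f is D_6 but g is A_7, hence not right-equivalent.

No.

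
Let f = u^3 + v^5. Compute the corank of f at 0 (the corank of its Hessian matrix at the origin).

2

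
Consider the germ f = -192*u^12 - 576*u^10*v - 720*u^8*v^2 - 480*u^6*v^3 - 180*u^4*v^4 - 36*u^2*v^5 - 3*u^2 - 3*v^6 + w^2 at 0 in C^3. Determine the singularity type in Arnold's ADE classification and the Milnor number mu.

The Hessian of f at 0 is [[-6, 0, 0], [0, 0, 0], [0, 0, 2]] with rank 2, so corank 1. A Groebner basis of the Jacobian ideal J(f) in C{u,v,w} is {v^5, u, w}; counting standard monomials gives mu = 5. Corank 1: A-series; mu = 5 gives A_5.

Type A5, Milnor number mu = 5.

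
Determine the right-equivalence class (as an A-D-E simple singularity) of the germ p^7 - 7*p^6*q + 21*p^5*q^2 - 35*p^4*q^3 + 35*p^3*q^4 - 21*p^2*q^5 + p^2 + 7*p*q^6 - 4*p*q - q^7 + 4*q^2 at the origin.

The Hessian of f at 0 has rank 1. Corank 1: A-series; mu = 6 gives A_6.

A_{6}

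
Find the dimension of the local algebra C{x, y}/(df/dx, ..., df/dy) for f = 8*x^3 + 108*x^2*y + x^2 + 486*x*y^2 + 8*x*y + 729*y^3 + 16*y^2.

2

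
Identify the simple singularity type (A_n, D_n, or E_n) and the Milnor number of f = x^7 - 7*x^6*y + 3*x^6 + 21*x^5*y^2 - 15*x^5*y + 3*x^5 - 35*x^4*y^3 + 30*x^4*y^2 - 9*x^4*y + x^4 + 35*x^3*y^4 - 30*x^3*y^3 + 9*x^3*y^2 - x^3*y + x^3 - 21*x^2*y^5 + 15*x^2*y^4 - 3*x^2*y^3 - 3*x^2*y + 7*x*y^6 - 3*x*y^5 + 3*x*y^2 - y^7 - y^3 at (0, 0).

The Hessian of f at 0 is [[0, 0], [0, 0]] with rank 0, so corank 2. A Groebner basis of the Jacobian ideal J(f) in C{x,y} is {3*x^2 - 6*x*y + y^4 + y^3 + 3*y^2, x^3 + 3*x^2 - 6*x*y + 3*y^2, x^2*y + 3*x^2 - 6*x*y + 3*y^2, 2*x^2 + x*y^2 - 4*x*y - y^3/3 + 2*y^2}; counting standard monomials gives mu = 7. Corank 2; j^3 = (x - y)^3 is a perfect cube, so E-series; the 4-jet and mu = 7 give E_7.

Type E7, Milnor number mu = 7.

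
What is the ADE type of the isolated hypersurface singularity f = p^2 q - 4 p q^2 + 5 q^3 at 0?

D_4

The Hessian of f at 0 has rank 0. Corank 2; j^3 = q*(p^2 - 4*p*q + 5*q^2) splits into three distinct lines over C (the quadratic factor has nonzero discriminant), so D_4.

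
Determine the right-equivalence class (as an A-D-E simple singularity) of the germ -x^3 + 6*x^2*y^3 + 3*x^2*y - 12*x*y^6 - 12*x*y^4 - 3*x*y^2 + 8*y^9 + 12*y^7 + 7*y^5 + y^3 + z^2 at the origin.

E8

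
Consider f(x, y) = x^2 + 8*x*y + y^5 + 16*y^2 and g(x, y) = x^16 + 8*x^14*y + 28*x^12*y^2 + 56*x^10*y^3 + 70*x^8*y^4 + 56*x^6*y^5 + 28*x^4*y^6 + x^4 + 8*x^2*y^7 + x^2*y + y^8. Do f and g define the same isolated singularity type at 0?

The Hessian of f at 0 has rank 1. Corank 1: A-series; mu = 4 gives A_4. The Hessian of g at 0 has rank 0. Corank 2; j^3 = x^2*y has shape L^2 M (L != M), so D-series; mu = 9 gives D_9. f is A_4 but g is D_9, hence not right-equivalent.

No.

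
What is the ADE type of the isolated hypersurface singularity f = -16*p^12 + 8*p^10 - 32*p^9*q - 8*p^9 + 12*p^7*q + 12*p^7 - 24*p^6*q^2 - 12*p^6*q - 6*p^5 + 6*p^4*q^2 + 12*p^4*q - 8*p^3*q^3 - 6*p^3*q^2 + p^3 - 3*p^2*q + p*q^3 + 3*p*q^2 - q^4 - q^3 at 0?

E_7

The Hessian of f at 0 has rank 0. Corank 2; j^3 = (p - q)^3 is a perfect cube, so E-series; the 4-jet and mu = 7 give E_7.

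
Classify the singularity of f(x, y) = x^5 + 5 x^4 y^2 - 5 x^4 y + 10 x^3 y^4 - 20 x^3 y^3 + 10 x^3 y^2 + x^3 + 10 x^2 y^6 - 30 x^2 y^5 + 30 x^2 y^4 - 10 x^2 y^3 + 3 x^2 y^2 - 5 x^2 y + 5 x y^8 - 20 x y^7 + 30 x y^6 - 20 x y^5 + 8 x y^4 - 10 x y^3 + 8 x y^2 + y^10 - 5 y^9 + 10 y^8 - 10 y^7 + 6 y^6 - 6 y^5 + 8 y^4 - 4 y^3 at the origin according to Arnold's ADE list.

D6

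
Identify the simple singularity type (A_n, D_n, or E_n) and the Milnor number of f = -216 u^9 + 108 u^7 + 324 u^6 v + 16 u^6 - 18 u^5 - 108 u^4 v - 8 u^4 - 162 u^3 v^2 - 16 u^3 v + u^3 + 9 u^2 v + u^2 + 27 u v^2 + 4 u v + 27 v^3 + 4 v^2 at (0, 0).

The Hessian of f at 0 has rank 1. Corank 1: A-series; mu = 2 gives A_2.

Type A_{2}, Milnor number mu = 2.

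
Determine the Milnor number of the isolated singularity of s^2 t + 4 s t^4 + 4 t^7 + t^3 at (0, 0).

4

The Hessian of f at 0 is [[0, 0], [0, 0]] with rank 0, so corank 2. A Groebner basis of the Jacobian ideal J(f) in C{s,t} is {t^3, s^2 + 3*t^2, s*t}; counting standard monomials gives mu = 4. Corank 2; j^3 = t*(s^2 + t^2) splits into three distinct lines over C (the quadratic factor has nonzero discriminant), so D_4.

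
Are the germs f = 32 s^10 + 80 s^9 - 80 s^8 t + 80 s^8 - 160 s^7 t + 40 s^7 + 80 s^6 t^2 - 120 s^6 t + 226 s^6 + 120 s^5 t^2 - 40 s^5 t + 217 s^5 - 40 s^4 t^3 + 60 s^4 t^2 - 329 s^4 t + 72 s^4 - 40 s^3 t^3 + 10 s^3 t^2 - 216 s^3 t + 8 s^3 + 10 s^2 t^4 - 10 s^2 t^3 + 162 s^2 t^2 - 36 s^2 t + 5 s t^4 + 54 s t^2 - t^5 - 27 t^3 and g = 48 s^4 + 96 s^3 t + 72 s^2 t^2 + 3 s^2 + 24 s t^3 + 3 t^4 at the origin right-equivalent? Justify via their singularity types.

No.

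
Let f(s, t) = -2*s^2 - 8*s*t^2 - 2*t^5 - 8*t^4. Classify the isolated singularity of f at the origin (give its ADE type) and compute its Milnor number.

Type A_4, Milnor number mu = 4.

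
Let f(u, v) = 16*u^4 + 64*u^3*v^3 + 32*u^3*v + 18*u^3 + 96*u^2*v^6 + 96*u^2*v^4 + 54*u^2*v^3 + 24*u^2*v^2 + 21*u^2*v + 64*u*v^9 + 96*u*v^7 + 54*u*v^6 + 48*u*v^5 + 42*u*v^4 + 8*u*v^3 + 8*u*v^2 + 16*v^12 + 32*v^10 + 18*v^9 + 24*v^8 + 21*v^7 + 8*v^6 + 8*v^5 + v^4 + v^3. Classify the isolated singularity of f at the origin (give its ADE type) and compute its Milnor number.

Type D_5, Milnor number mu = 5.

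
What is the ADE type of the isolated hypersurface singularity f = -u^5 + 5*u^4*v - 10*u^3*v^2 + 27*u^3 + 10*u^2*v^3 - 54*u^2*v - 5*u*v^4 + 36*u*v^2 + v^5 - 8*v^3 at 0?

E_{8}

The Hessian of f at 0 has rank 0. Corank 2; j^3 = (3*u - 2*v)^3 is a perfect cube, so E-series; the 5-jet and mu = 8 give E_8.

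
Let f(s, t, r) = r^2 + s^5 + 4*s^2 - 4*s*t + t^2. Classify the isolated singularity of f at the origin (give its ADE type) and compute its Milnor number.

The Hessian of f at 0 is [[8, -4, 0], [-4, 2, 0], [0, 0, 2]] with rank 2, so corank 1. A Groebner basis of the Jacobian ideal J(f) in C{s,t,r} is {t^4, s - t/2, r}; counting standard monomials gives mu = 4. Corank 1: A-series; mu = 4 gives A_4.

Type A_4, Milnor number mu = 4.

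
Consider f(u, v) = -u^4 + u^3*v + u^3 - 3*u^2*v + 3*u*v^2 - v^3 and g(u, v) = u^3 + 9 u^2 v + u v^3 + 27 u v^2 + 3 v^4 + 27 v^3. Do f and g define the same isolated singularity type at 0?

Yes.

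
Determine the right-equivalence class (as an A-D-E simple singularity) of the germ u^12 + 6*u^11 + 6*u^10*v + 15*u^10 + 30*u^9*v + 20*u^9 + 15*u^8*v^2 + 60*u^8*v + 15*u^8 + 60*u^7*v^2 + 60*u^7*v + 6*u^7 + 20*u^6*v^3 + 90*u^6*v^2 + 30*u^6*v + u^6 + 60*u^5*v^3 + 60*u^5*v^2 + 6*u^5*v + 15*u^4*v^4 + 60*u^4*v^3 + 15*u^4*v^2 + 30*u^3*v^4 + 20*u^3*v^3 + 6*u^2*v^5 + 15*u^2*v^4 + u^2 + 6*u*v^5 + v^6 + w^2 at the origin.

A_5

The Hessian of f at 0 is [[2, 0, 0], [0, 0, 0], [0, 0, 2]] with rank 2, so corank 1. A Groebner basis of the Jacobian ideal J(f) in C{u,v,w} is {v^5, u, w}; counting standard monomials gives mu = 5. Corank 1: A-series; mu = 5 gives A_5.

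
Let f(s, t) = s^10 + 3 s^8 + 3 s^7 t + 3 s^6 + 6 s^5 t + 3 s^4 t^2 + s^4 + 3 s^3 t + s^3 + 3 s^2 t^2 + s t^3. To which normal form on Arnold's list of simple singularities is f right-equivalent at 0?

The Hessian of f at 0 has rank 0. Corank 2; j^3 = s^3 is a perfect cube, so E-series; the 4-jet and mu = 7 give E_7.

E7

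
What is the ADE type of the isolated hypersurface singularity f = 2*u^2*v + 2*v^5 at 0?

The Hessian of f at 0 is [[0, 0], [0, 0]] with rank 0, so corank 2. A Groebner basis of the Jacobian ideal J(f) in C{u,v} is {u^2/5 + v^4, u^3, u*v}; counting standard monomials gives mu = 6. Corank 2; j^3 = 2*u^2*v has shape L^2 M (L != M), so D-series; mu = 6 gives D_6.

D_{6}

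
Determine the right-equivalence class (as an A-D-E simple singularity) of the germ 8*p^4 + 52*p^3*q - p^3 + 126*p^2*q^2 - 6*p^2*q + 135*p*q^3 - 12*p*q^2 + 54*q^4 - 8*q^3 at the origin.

The Hessian of f at 0 has rank 0. Corank 2; j^3 = -(p + 2*q)^3 is a perfect cube, so E-series; the 4-jet and mu = 7 give E_7.

E_7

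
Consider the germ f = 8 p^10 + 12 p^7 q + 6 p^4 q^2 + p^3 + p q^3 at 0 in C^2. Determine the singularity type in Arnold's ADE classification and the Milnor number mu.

Type E_7, Milnor number mu = 7.

The Hessian of f at 0 is [[0, 0], [0, 0]] with rank 0, so corank 2. A Groebner basis of the Jacobian ideal J(f) in C{p,q} is {p^3, p*q^2, 3*p^2 + q^3}; counting standard monomials gives mu = 7. Corank 2; j^3 = p^3 is a perfect cube, so E-series; the 4-jet and mu = 7 give E_7.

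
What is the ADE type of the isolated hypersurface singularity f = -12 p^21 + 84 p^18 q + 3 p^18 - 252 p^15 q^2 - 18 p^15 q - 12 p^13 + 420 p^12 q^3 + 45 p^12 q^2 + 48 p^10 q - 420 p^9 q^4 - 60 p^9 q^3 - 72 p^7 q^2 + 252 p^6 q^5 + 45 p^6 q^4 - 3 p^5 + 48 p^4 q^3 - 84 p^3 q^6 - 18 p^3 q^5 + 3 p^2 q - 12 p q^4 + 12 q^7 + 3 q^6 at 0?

D7

The Hessian of f at 0 has rank 0. Corank 2; j^3 = 3*p^2*q has shape L^2 M (L != M), so D-series; mu = 7 gives D_7.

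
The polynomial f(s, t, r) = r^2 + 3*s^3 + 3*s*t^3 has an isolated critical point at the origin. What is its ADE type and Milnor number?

The Hessian of f at 0 has rank 1. Corank 2; j^3 = 3*s^3 is a perfect cube, so E-series; the 4-jet and mu = 7 give E_7.

Type E7, Milnor number mu = 7.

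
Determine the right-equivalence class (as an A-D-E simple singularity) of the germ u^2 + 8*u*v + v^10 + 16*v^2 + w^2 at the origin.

A9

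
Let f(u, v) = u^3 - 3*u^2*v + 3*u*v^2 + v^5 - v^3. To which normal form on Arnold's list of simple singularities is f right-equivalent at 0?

E8

The Hessian of f at 0 has rank 0. Corank 2; j^3 = (u - v)^3 is a perfect cube, so E-series; the 5-jet and mu = 8 give E_8.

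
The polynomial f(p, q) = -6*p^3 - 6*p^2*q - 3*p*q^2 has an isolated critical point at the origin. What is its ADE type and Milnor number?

Type D_{4}, Milnor number mu = 4.

The Hessian of f at 0 has rank 0. Corank 2; j^3 = -3*p*(2*p^2 + 2*p*q + q^2) splits into three distinct lines over C (the quadratic factor has nonzero discriminant), so D_4.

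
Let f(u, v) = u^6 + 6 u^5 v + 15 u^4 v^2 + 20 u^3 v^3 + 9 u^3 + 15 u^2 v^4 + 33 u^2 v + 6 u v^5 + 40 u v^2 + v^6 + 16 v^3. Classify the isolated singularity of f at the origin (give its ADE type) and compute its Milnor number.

Type D_{7}, Milnor number mu = 7.

The Hessian of f at 0 has rank 0. Corank 2; j^3 = (u + v)*(3*u + 4*v)^2 has shape L^2 M (L != M), so D-series; mu = 7 gives D_7.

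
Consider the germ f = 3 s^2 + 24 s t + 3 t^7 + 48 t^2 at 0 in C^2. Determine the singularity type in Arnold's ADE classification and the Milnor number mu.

Type A6, Milnor number mu = 6.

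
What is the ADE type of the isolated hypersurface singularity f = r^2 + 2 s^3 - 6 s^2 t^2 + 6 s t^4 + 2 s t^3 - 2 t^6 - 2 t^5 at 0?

E7

The Hessian of f at 0 has rank 1. Corank 2; j^3 = 2*s^3 is a perfect cube, so E-series; the 4-jet and mu = 7 give E_7.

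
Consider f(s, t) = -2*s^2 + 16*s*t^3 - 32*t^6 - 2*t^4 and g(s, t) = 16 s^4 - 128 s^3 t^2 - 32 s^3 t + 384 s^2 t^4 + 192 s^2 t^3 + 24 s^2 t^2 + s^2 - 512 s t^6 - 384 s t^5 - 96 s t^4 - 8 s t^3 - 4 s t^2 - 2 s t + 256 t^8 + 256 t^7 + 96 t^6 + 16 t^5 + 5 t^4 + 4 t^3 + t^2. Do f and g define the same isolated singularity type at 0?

Yes.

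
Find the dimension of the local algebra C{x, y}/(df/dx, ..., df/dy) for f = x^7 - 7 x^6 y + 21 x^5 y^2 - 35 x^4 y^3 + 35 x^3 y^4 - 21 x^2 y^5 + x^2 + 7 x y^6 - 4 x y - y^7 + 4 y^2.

The Hessian of f at 0 has rank 1. Corank 1: A-series; mu = 6 gives A_6.

6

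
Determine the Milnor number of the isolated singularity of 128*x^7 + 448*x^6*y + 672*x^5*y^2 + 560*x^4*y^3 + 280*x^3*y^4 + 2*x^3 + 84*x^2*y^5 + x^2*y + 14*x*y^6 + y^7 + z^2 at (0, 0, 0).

8

The Hessian of f at 0 has rank 1. Corank 2; j^3 = x^2*(2*x + y) has shape L^2 M (L != M), so D-series; mu = 8 gives D_8.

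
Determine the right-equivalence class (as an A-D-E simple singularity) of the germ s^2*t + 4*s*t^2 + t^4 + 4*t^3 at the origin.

D_5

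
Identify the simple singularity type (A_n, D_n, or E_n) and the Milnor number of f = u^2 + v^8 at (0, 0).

Type A_{7}, Milnor number mu = 7.

The Hessian of f at 0 has rank 1. Corank 1: A-series; mu = 7 gives A_7.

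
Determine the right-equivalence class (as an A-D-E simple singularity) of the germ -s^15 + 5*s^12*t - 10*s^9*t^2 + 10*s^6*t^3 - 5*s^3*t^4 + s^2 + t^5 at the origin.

A4

The Hessian of f at 0 has rank 1. Corank 1: A-series; mu = 4 gives A_4.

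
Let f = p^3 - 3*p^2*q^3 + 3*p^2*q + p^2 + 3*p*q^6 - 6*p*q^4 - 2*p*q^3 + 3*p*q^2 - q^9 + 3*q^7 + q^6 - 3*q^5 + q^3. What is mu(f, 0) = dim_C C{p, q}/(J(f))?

2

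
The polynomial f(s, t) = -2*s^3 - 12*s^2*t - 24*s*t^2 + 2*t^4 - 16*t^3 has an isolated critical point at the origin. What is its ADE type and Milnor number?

Type E6, Milnor number mu = 6.

The Hessian of f at 0 has rank 0. Corank 2; j^3 = -2*(s + 2*t)^3 is a perfect cube, so E-series; the 4-jet and mu = 6 give E_6.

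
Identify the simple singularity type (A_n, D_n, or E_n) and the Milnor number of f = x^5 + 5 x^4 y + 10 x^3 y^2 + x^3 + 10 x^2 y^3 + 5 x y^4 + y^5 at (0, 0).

Type E8, Milnor number mu = 8.

The Hessian of f at 0 has rank 0. Corank 2; j^3 = x^3 is a perfect cube, so E-series; the 5-jet and mu = 8 give E_8.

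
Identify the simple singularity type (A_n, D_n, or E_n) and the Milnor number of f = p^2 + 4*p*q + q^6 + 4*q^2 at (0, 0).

The Hessian of f at 0 has rank 1. Corank 1: A-series; mu = 5 gives A_5.

Type A_5, Milnor number mu = 5.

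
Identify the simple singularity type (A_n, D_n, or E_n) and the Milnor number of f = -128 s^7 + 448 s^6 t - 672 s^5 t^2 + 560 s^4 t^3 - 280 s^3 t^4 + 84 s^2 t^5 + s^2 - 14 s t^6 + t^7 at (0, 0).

Type A6, Milnor number mu = 6.

The Hessian of f at 0 has rank 1. Corank 1: A-series; mu = 6 gives A_6.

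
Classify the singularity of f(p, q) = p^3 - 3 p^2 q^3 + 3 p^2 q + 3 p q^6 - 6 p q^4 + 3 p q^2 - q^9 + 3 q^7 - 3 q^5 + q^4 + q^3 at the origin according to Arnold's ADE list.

E6

The Hessian of f at 0 is [[0, 0], [0, 0]] with rank 0, so corank 2. A Groebner basis of the Jacobian ideal J(f) in C{p,q} is {q^3, p^2 + 2*p*q + q^2}; counting standard monomials gives mu = 6. Corank 2; j^3 = (p + q)^3 is a perfect cube, so E-series; the 4-jet and mu = 6 give E_6.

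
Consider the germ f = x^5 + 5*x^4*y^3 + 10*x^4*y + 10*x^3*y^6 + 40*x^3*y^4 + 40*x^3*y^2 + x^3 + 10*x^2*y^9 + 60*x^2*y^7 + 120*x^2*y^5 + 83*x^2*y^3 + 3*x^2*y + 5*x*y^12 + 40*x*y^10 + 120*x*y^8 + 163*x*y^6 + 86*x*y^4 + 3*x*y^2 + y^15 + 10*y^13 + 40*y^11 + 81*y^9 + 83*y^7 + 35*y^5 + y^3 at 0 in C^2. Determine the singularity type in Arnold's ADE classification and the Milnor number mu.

Type E8, Milnor number mu = 8.

The Hessian of f at 0 has rank 0. Corank 2; j^3 = (x + y)^3 is a perfect cube, so E-series; the 5-jet and mu = 8 give E_8.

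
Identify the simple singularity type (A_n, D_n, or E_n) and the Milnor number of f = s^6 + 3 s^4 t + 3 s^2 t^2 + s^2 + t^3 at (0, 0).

Type A_{2}, Milnor number mu = 2.

The Hessian of f at 0 is [[2, 0], [0, 0]] with rank 1, so corank 1. A Groebner basis of the Jacobian ideal J(f) in C{s,t} is {t^2, s}; counting standard monomials gives mu = 2. Corank 1: A-series; mu = 2 gives A_2.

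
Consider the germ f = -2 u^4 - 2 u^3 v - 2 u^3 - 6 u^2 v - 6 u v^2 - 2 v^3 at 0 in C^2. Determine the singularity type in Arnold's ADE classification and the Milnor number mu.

Type E_{7}, Milnor number mu = 7.

The Hessian of f at 0 has rank 0. Corank 2; j^3 = -2*(u + v)^3 is a perfect cube, so E-series; the 4-jet and mu = 7 give E_7.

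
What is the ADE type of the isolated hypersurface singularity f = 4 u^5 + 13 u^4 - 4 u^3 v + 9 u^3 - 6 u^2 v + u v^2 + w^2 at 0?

The Hessian of f at 0 has rank 1. Corank 2; j^3 = u*(3*u - v)^2 has shape L^2 M (L != M), so D-series; mu = 5 gives D_5.

D_5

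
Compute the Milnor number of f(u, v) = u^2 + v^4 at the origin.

The Hessian of f at 0 has rank 1. Corank 1: A-series; mu = 3 gives A_3.

3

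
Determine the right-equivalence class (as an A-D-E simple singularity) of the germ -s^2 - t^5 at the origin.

The Hessian of f at 0 is [[-2, 0], [0, 0]] with rank 1, so corank 1. A Groebner basis of the Jacobian ideal J(f) in C{s,t} is {t^4, s}; counting standard monomials gives mu = 4. Corank 1: A-series; mu = 4 gives A_4.

A_4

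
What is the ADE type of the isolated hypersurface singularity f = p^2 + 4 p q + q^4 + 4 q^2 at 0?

The Hessian of f at 0 is [[2, 4], [4, 8]] with rank 1, so corank 1. A Groebner basis of the Jacobian ideal J(f) in C{p,q} is {q^3, p + 2*q}; counting standard monomials gives mu = 3. Corank 1: A-series; mu = 3 gives A_3.

A3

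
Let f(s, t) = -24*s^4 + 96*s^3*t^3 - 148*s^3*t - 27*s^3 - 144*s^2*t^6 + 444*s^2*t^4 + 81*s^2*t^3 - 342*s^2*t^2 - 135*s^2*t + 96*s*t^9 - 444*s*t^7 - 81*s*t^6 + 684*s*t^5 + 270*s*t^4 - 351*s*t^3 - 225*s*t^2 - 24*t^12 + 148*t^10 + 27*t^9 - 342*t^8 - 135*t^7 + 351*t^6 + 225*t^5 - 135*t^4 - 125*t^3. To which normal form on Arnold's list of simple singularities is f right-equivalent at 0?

The Hessian of f at 0 has rank 0. Corank 2; j^3 = -(3*s + 5*t)^3 is a perfect cube, so E-series; the 4-jet and mu = 7 give E_7.

E_7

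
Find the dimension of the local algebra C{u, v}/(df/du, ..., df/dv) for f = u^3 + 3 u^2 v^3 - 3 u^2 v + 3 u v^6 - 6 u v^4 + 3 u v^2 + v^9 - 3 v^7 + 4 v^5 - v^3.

The Hessian of f at 0 has rank 0. Corank 2; j^3 = (u - v)^3 is a perfect cube, so E-series; the 5-jet and mu = 8 give E_8.

8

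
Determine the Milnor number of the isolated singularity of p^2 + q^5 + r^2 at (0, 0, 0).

4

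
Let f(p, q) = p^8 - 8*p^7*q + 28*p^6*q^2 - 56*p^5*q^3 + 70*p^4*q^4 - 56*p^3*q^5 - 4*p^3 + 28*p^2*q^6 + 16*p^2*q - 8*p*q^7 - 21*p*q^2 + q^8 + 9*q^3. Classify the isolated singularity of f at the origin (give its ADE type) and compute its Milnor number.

Type D9, Milnor number mu = 9.

The Hessian of f at 0 has rank 0. Corank 2; j^3 = -(p - q)*(2*p - 3*q)^2 has shape L^2 M (L != M), so D-series; mu = 9 gives D_9.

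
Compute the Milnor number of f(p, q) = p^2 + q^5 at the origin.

4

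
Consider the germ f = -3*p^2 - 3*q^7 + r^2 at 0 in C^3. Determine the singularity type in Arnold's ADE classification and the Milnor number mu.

The Hessian of f at 0 is [[-6, 0, 0], [0, 0, 0], [0, 0, 2]] with rank 2, so corank 1. A Groebner basis of the Jacobian ideal J(f) in C{p,q,r} is {q^6, p, r}; counting standard monomials gives mu = 6. Corank 1: A-series; mu = 6 gives A_6.

Type A_6, Milnor number mu = 6.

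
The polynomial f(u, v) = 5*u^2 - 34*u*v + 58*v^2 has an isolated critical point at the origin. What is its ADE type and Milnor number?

Type A_{1}, Milnor number mu = 1.

The Hessian of f at 0 has rank 2. Corank 0: nondegenerate Morse point, so A_1.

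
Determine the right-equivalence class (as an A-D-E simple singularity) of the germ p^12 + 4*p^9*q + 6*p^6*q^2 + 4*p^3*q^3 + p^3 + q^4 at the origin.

E6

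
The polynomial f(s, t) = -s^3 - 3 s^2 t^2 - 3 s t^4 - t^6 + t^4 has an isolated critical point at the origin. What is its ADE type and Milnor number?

The Hessian of f at 0 is [[0, 0], [0, 0]] with rank 0, so corank 2. A Groebner basis of the Jacobian ideal J(f) in C{s,t} is {s^3, s^2*t, s^2/2 + s*t^2, t^3}; counting standard monomials gives mu = 6. Corank 2; j^3 = -s^3 is a perfect cube, so E-series; the 4-jet and mu = 6 give E_6.

Type E_6, Milnor number mu = 6.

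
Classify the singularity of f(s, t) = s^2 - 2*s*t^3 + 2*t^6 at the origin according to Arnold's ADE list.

A_{5}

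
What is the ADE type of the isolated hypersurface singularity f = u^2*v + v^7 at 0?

D_8

The Hessian of f at 0 is [[0, 0], [0, 0]] with rank 0, so corank 2. A Groebner basis of the Jacobian ideal J(f) in C{u,v} is {u^2/7 + v^6, u^3, u*v}; counting standard monomials gives mu = 8. Corank 2; j^3 = u^2*v has shape L^2 M (L != M), so D-series; mu = 8 gives D_8.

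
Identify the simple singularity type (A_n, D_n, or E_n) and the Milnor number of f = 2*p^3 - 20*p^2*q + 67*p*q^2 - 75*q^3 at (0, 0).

Type D_{4}, Milnor number mu = 4.

The Hessian of f at 0 has rank 0. Corank 2; j^3 = (p - 3*q)*(2*p^2 - 14*p*q + 25*q^2) splits into three distinct lines over C (the quadratic factor has nonzero discriminant), so D_4.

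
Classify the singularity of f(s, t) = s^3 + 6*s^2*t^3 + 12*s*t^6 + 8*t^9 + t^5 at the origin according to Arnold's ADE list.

The Hessian of f at 0 has rank 0. Corank 2; j^3 = s^3 is a perfect cube, so E-series; the 5-jet and mu = 8 give E_8.

E8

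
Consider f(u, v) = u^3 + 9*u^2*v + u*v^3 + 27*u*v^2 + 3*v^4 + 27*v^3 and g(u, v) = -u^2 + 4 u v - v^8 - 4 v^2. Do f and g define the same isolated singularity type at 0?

The Hessian of f at 0 is [[0, 0], [0, 0]] with rank 0, so corank 2. A Groebner basis of the Jacobian ideal J(f) in C{u,v} is {u^3 + 9*u^2*v + 162*u^2 + 972*u*v + 1458*v^2, -9*u^2 + u*v^2 - 54*u*v - 81*v^2, 3*u^2 + 18*u*v + v^3 + 27*v^2}; counting standard monomials gives mu = 7. Corank 2; j^3 = (u + 3*v)^3 is a perfect cube, so E-series; the 4-jet and mu = 7 give E_7. The Hessian of g at 0 is [[-2, 4], [4, -8]] with rank 1, so corank 1. A Groebner basis of the Jacobian ideal J(g) in C{u,v} is {v^7, u - 2*v}; counting standard monomials gives mu = 7. Corank 1: A-series; mu = 7 gives A_7. f is E_7 but g is A_7, hence not right-equivalent.

No.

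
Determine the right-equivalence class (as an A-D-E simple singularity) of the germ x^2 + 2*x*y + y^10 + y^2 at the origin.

A_{9}

The Hessian of f at 0 is [[2, 2], [2, 2]] with rank 1, so corank 1. A Groebner basis of the Jacobian ideal J(f) in C{x,y} is {y^9, x + y}; counting standard monomials gives mu = 9. Corank 1: A-series; mu = 9 gives A_9.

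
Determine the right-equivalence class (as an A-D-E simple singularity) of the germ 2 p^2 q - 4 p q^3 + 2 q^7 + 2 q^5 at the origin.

D_8

The Hessian of f at 0 has rank 0. Corank 2; j^3 = 2*p^2*q has shape L^2 M (L != M), so D-series; mu = 8 gives D_8.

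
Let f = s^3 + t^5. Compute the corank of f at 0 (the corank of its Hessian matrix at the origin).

2

The Hessian at 0 is [[0, 0], [0, 0]] of rank 0; hence corank 2.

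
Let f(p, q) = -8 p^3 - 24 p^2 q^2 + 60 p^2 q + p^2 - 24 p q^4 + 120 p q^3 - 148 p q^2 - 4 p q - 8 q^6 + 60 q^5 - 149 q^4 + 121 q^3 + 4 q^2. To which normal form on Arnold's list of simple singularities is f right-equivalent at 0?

A_{2}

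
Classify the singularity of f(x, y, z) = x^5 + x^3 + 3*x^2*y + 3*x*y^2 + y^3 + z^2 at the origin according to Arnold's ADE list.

E_8

The Hessian of f at 0 has rank 1. Corank 2; j^3 = (x + y)^3 is a perfect cube, so E-series; the 5-jet and mu = 8 give E_8.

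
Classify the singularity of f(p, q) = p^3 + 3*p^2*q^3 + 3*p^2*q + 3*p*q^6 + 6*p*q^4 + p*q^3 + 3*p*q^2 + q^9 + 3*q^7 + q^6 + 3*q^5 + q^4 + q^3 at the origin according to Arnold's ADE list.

E_{7}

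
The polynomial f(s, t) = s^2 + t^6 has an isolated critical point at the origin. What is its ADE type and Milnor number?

Type A_{5}, Milnor number mu = 5.

The Hessian of f at 0 has rank 1. Corank 1: A-series; mu = 5 gives A_5.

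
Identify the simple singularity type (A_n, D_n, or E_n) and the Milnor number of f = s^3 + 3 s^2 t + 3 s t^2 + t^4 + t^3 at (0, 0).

Type E_6, Milnor number mu = 6.

The Hessian of f at 0 has rank 0. Corank 2; j^3 = (s + t)^3 is a perfect cube, so E-series; the 4-jet and mu = 6 give E_6.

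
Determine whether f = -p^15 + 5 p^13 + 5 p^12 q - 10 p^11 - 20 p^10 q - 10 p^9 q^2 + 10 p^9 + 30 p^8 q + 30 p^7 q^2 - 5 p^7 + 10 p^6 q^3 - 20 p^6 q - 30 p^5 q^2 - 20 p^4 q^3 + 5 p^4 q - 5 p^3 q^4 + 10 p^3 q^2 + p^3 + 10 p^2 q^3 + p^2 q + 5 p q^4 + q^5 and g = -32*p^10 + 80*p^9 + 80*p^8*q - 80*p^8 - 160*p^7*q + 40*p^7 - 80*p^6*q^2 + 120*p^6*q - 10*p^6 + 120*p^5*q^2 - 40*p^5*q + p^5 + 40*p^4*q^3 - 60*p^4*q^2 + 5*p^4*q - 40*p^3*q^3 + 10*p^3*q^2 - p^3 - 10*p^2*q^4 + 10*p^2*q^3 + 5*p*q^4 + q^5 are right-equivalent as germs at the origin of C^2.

No.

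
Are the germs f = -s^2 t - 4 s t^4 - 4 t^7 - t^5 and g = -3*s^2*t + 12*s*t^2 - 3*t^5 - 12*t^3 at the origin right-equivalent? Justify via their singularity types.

The Hessian of f at 0 has rank 0. Corank 2; j^3 = -s^2*t has shape L^2 M (L != M), so D-series; mu = 6 gives D_6. The Hessian of g at 0 has rank 0. Corank 2; j^3 = -3*t*(s - 2*t)^2 has shape L^2 M (L != M), so D-series; mu = 6 gives D_6. Both have type D_6, hence right-equivalent.

Yes.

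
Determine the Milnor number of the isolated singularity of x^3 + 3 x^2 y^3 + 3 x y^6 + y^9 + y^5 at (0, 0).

8

The Hessian of f at 0 is [[0, 0], [0, 0]] with rank 0, so corank 2. A Groebner basis of the Jacobian ideal J(f) in C{x,y} is {x^2/2 + x*y^3, y^4, x^3, x^2*y}; counting standard monomials gives mu = 8. Corank 2; j^3 = x^3 is a perfect cube, so E-series; the 5-jet and mu = 8 give E_8.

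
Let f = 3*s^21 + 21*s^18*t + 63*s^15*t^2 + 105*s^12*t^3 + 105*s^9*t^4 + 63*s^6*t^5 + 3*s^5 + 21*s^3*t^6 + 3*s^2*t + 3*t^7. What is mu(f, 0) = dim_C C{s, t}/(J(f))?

8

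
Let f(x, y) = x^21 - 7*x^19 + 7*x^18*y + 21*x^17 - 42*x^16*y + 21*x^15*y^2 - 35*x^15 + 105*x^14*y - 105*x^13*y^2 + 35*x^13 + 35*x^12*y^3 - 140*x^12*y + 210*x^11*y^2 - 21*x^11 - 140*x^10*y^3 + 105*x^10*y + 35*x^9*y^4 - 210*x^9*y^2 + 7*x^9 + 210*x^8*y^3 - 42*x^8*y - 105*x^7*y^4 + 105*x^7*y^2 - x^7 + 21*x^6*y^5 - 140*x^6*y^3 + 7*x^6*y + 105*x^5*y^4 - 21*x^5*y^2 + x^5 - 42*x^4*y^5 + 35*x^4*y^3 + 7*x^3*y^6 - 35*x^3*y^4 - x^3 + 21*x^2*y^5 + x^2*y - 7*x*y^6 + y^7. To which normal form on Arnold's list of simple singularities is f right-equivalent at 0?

D8

The Hessian of f at 0 has rank 0. Corank 2; j^3 = -x^2*(x - y) has shape L^2 M (L != M), so D-series; mu = 8 gives D_8.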